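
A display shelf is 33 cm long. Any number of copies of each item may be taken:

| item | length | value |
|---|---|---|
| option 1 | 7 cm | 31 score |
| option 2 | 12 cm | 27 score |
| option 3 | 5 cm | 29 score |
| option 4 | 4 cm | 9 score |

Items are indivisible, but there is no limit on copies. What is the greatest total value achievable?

Best value-per-unit is option 3 at 29/5; filling with it alone gives 6×29 = 174.
Optimal mix: 1×option 1 + 5×option 3 → length 32, value 176.

176 score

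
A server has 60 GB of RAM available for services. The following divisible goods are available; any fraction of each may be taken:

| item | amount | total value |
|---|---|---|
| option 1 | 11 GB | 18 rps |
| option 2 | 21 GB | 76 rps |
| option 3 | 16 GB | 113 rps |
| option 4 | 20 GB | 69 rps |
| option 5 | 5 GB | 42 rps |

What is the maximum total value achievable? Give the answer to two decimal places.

Take in order of value per unit:
- option 5 (42/5 per unit): all 5 → value 42, running total 42.00
- option 3 (113/16 per unit): all 16 → value 113, running total 155.00
- option 2 (76/21 per unit): all 21 → value 76, running total 231.00
- option 4 (69/20 per unit): 18 of 20 → value 18×69/20 = 62.1000, running total 293.10
Total 293.10.

293.10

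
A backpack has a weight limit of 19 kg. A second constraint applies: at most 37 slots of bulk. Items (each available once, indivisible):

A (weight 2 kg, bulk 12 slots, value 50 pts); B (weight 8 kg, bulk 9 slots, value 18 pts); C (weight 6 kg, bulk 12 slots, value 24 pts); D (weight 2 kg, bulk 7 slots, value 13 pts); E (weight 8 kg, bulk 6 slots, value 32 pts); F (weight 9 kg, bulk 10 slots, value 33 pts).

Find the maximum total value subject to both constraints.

119 pts

Feasible sets respecting both limits:
- A+C+D+E: weight 18, bulk 37, value 119
- A+E+F: weight 19, bulk 28, value 115
- A+C+F: weight 17, bulk 34, value 107
- A+C+E: weight 16, bulk 30, value 106
Best: 119 pts.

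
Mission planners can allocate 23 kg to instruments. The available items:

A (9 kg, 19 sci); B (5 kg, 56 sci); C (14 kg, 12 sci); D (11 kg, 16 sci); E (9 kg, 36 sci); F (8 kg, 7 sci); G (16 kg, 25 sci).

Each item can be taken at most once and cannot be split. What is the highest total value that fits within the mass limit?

Check high-value combinations within 23 kg:
- A+B+E: mass 9+5+9=23, value 19+56+36=111
- B+E+F: mass 5+9+8=22, value 56+36+7=99
- B+E: mass 5+9=14, value 56+36=92
- A+B+F: mass 9+5+8=22, value 19+56+7=82
Best: 111 sci.

111 sci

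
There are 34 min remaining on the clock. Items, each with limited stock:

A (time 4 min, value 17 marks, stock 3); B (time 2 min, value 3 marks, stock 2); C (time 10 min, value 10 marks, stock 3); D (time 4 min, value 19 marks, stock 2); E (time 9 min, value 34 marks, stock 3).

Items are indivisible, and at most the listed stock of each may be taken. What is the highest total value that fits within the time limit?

Top feasible selections:
- 2×A + 2×D + 2×E: time 34, value 140
- 3×A + 1×D + 2×E: time 34, value 138
- 3×A + 2×B + 2×D + 1×E: time 33, value 129
- 1×A + 2×B + 2×D + 2×E: time 34, value 129
Best: 140 marks.

140 marks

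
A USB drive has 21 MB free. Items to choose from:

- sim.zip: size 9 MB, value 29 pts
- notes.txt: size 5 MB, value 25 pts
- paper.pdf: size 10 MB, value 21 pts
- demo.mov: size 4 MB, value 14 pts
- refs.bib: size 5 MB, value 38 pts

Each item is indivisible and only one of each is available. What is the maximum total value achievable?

92 pts

Check high-value combinations within 21 MB:
- sim.zip+notes.txt+refs.bib: size 9+5+5=19, value 29+25+38=92
- notes.txt+paper.pdf+refs.bib: size 5+10+5=20, value 25+21+38=84
- sim.zip+demo.mov+refs.bib: size 9+4+5=18, value 29+14+38=81
- notes.txt+demo.mov+refs.bib: size 5+4+5=14, value 25+14+38=77
Best: 92 pts.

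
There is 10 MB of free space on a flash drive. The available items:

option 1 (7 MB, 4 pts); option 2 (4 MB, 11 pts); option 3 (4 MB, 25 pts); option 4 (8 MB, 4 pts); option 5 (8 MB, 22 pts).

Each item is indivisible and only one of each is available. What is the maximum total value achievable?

This is a 0/1 knapsack; check combinations near the capacity.
- option 2+option 3: size 4+4=8, value 11+25=36
- option 3: size 4, value 25
- option 5: size 8, value 22
Best: 36 pts.

36 pts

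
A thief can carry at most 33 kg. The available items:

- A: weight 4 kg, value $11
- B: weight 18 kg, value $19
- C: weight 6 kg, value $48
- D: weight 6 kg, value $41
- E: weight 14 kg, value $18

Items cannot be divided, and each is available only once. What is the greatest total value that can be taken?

$118

Check high-value combinations within 33 kg:
- A+C+D+E: weight 4+6+6+14=30, value 11+48+41+18=118
- B+C+D: weight 18+6+6=30, value 19+48+41=108
- C+D+E: weight 6+6+14=26, value 48+41+18=107
Best: $118.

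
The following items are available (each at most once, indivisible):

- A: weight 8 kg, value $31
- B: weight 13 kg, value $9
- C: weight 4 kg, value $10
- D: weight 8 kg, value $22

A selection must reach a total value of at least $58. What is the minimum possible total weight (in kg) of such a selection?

20

Subsets with value ≥ 58, sorted by total weight:
- A+C+D: weight 20, value 63
- A+B+D: weight 29, value 62
Minimum weight: 20 kg.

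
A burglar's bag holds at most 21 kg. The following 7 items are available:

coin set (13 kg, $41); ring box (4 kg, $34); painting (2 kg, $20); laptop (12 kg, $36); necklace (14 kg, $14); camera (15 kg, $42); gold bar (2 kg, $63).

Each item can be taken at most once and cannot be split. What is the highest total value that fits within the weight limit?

$158

Check high-value combinations within 21 kg:
- coin set+ring box+painting+gold bar: weight 13+4+2+2=21, value 41+34+20+63=158
- ring box+painting+laptop+gold bar: weight 4+2+12+2=20, value 34+20+36+63=153
- ring box+camera+gold bar: weight 4+15+2=21, value 34+42+63=139
- coin set+ring box+gold bar: weight 13+4+2=19, value 41+34+63=138
Best: $158.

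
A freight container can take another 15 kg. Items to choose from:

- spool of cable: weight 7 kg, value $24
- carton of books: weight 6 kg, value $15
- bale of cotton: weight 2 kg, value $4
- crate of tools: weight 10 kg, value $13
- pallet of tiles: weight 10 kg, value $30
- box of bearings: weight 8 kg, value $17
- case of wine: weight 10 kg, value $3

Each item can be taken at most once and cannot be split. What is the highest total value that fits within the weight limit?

Check high-value combinations within 15 kg:
- spool of cable+carton of books+bale of cotton: weight 7+6+2=15, value 24+15+4=43
- spool of cable+box of bearings: weight 7+8=15, value 24+17=41
- spool of cable+carton of books: weight 7+6=13, value 24+15=39
Best: $43.

$43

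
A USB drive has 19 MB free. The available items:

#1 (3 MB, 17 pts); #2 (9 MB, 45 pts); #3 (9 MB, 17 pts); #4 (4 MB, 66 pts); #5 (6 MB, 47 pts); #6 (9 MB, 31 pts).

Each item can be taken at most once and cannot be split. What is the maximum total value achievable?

Check high-value combinations within 19 MB:
- #2+#4+#5: size 9+4+6=19, value 45+66+47=158
- #4+#5+#6: size 4+6+9=19, value 66+47+31=144
- #1+#4+#5: size 3+4+6=13, value 17+66+47=130
- #3+#4+#5: size 9+4+6=19, value 17+66+47=130
- #1+#2+#4: size 3+9+4=16, value 17+45+66=128
Best: 158 pts.

158 pts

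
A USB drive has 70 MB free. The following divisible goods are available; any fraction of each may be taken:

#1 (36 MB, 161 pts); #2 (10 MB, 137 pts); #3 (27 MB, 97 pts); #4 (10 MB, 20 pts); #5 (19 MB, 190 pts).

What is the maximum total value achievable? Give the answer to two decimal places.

505.96

Take in order of value per unit:
- #2 (137/10 per unit): all 10 → value 137, running total 137.00
- #5 (190/19 per unit): all 19 → value 190, running total 327.00
- #1 (161/36 per unit): all 36 → value 161, running total 488.00
- #3 (97/27 per unit): 5 of 27 → value 5×97/27 = 17.9630, running total 505.96
Total 505.96.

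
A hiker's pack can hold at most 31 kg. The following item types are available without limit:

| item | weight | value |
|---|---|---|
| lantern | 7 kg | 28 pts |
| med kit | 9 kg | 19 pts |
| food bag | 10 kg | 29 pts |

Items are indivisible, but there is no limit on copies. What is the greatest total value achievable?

113 pts

Best value-per-unit is lantern at 28/7; filling with it alone gives 4×28 = 112.
Optimal mix: 3×lantern + 1×food bag → weight 31, value 113.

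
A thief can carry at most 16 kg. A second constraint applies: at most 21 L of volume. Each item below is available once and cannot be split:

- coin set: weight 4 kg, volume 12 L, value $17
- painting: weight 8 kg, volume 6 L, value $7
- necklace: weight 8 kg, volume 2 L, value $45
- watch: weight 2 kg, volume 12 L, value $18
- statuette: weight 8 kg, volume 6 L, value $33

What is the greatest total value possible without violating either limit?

$78

Feasible sets respecting both limits:
- necklace+statuette: weight 16, volume 8, value 78
- necklace+watch: weight 10, volume 14, value 63
- coin set+necklace: weight 12, volume 14, value 62
- painting+necklace: weight 16, volume 8, value 52
Best: $78.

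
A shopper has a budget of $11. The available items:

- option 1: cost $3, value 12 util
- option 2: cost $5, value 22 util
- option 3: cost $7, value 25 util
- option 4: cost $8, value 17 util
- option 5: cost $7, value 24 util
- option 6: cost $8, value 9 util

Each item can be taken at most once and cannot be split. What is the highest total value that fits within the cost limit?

37 util

This is a 0/1 knapsack; check combinations near the capacity.
- option 1+option 3: cost 3+7=10, value 12+25=37
- option 1+option 5: cost 3+7=10, value 12+24=36
- option 1+option 2: cost 3+5=8, value 12+22=34
- option 1+option 4: cost 3+8=11, value 12+17=29
- option 3: cost 7, value 25
Best: 37 util.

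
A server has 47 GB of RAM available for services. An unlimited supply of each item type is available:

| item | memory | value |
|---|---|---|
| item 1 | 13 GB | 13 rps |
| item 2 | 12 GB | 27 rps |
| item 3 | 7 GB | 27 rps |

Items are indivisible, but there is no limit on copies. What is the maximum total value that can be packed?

Best value-per-unit is item 3 at 27/7; filling with it alone gives 6×27 = 162.
Optimal mix: 1×item 2 + 5×item 3 → memory 47, value 162.

162 rps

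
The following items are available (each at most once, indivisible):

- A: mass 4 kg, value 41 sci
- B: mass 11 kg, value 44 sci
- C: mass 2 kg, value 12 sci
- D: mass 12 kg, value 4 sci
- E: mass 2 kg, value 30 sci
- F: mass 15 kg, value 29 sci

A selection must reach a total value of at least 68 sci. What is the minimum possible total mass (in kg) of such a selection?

6

Subsets with value ≥ 68, sorted by total mass:
- A+E: mass 6, value 71
- A+C+E: mass 8, value 83
- B+E: mass 13, value 74
- B+C+E: mass 15, value 86
Minimum mass: 6 kg.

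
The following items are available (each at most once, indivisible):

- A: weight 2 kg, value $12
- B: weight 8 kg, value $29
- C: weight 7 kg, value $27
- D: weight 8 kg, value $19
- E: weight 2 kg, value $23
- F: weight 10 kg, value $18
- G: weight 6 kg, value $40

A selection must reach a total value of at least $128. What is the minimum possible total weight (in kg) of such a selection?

25

Subsets with value ≥ 128, sorted by total weight:
- A+B+C+E+G: weight 25, value 131
- B+C+D+E+G: weight 31, value 138
- A+B+C+D+E+G: weight 33, value 150
- B+C+E+F+G: weight 33, value 137
Minimum weight: 25 kg.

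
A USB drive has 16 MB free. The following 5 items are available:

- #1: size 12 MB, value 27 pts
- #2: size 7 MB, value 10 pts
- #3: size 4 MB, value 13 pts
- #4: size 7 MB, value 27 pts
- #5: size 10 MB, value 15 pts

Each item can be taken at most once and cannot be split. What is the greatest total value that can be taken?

This is a 0/1 knapsack; check combinations near the capacity.
- #3+#4: size 4+7=11, value 13+27=40
- #1+#3: size 12+4=16, value 27+13=40
- #2+#4: size 7+7=14, value 10+27=37
- #3+#5: size 4+10=14, value 13+15=28
- #4: size 7, value 27
Best: 40 pts.

40 pts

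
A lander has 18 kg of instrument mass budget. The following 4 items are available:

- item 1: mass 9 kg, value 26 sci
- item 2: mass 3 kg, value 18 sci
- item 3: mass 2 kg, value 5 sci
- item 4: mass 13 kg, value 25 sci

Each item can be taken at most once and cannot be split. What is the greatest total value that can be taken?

This is a 0/1 knapsack; check combinations near the capacity.
- item 1+item 2+item 3: mass 9+3+2=14, value 26+18+5=49
- item 2+item 3+item 4: mass 3+2+13=18, value 18+5+25=48
- item 1+item 2: mass 9+3=12, value 26+18=44
- item 2+item 4: mass 3+13=16, value 18+25=43
- item 1+item 3: mass 9+2=11, value 26+5=31
Best: 49 sci.

49 sci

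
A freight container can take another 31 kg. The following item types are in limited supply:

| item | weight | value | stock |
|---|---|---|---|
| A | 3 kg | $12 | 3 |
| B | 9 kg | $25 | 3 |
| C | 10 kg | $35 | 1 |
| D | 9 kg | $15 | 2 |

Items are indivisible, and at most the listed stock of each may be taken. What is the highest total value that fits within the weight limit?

$97

Best selections within weight 31 and stock limits:
- 1×A + 2×B + 1×C: weight 31, value 97
- 3×A + 1×B + 1×C: weight 28, value 96
- 1×A + 3×B: weight 30, value 87
- 1×A + 1×B + 1×C + 1×D: weight 31, value 87
Best: $97.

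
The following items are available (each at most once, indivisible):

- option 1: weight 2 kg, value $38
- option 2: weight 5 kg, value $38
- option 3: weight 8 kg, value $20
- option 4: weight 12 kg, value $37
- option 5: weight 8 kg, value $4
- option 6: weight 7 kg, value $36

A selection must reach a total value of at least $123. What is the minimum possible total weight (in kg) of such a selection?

Subsets with value ≥ 123, sorted by total weight:
- option 1+option 2+option 3+option 6: weight 22, value 132
- option 1+option 2+option 4+option 6: weight 26, value 149
Minimum weight: 22 kg.

22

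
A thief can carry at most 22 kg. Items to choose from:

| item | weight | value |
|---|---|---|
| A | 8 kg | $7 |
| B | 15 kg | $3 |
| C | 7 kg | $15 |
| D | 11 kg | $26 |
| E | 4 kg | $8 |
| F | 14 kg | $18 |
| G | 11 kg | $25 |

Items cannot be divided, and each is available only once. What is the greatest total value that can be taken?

Check high-value combinations within 22 kg:
- D+G: weight 11+11=22, value 26+25=51
- C+D+E: weight 7+11+4=22, value 15+26+8=49
- C+E+G: weight 7+4+11=22, value 15+8+25=48
- C+D: weight 7+11=18, value 15+26=41
Best: $51.

$51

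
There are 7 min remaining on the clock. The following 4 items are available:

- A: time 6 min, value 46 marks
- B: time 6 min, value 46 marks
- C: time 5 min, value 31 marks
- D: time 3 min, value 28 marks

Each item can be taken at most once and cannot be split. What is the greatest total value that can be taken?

Check high-value combinations within 7 min:
- A: time 6, value 46
- B: time 6, value 46
- C: time 5, value 31
- D: time 3, value 28
Best: 46 marks.

46 marks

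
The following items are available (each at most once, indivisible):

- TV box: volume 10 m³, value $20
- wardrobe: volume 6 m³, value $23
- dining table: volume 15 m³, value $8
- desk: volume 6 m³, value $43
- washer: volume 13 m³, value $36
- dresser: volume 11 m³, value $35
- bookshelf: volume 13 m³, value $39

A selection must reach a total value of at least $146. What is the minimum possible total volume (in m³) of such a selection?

Subsets with value ≥ 146, sorted by total volume:
- desk+washer+dresser+bookshelf: volume 43, value 153
- TV box+wardrobe+desk+dresser+bookshelf: volume 46, value 160
Minimum volume: 43 m³.

43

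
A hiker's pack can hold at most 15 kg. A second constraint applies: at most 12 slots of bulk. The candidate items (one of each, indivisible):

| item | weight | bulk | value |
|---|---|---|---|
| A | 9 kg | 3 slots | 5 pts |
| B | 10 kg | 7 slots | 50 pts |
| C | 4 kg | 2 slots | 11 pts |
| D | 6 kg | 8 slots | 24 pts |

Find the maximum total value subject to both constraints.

Feasible sets respecting both limits:
- B+C: weight 14, bulk 9, value 61
- B: weight 10, bulk 7, value 50
- C+D: weight 10, bulk 10, value 35
Best: 61 pts.

61 pts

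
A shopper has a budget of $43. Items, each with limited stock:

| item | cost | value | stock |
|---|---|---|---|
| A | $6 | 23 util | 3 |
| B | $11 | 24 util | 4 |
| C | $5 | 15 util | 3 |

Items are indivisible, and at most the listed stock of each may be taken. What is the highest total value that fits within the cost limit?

Best selections within cost 43 and stock limits:
- 3×A + 1×B + 2×C: cost 39, value 123
- 3×A + 2×B: cost 40, value 117
- 1×A + 2×B + 3×C: cost 43, value 116
- 2×A + 1×B + 3×C: cost 38, value 115
Best: 123 util.

123 util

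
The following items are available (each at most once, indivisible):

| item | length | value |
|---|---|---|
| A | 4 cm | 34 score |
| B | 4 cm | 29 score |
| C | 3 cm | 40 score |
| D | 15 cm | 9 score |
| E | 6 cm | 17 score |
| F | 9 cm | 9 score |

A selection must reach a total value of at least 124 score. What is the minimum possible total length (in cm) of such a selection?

26

Subsets with value ≥ 124, sorted by total length:
- A+B+C+E+F: length 26, value 129
- A+B+C+D+E: length 32, value 129
- A+B+C+D+E+F: length 41, value 138
Minimum length: 26 cm.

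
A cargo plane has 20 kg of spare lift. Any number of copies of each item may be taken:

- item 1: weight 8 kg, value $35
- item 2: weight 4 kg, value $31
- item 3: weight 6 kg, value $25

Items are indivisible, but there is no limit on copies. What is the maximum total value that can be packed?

Best value-per-unit is item 2 at 31/4, and filling with it alone uses weight 5×4=20. No mix of the others beats 5×31 = 155.

$155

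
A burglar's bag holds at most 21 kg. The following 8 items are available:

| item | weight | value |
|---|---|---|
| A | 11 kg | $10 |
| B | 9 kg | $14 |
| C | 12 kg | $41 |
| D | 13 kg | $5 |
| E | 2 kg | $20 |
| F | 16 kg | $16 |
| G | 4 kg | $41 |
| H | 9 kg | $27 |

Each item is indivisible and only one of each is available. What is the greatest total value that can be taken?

$102

Check high-value combinations within 21 kg:
- C+E+G: weight 12+2+4=18, value 41+20+41=102
- E+G+H: weight 2+4+9=15, value 20+41+27=88
- C+G: weight 12+4=16, value 41+41=82
Best: $102.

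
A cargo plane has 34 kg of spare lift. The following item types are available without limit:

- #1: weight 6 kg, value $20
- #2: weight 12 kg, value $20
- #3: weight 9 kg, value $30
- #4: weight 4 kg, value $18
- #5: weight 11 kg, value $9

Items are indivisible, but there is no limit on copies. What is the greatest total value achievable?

$146

Best value-per-unit is #4 at 18/4; filling with it alone gives 8×18 = 144.
Optimal mix: 1×#1 + 7×#4 → weight 34, value 146.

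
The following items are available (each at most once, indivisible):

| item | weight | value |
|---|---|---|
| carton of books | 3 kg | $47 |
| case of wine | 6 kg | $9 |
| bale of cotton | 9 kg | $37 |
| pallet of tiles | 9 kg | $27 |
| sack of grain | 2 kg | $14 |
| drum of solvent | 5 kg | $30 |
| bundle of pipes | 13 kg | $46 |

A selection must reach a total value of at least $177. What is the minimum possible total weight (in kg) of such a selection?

38

Subsets with value ≥ 177, sorted by total weight:
- carton of books+case of wine+bale of cotton+sack of grain+drum of solvent+bundle of pipes: weight 38, value 183
- carton of books+bale of cotton+pallet of tiles+drum of solvent+bundle of pipes: weight 39, value 187
- carton of books+bale of cotton+pallet of tiles+sack of grain+drum of solvent+bundle of pipes: weight 41, value 201
Minimum weight: 38 kg.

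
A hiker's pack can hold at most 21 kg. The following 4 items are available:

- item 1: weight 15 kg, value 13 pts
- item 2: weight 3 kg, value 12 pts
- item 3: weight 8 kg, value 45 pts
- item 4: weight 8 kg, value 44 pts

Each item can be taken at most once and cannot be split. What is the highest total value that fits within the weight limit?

101 pts

This is a 0/1 knapsack; check combinations near the capacity.
- item 2+item 3+item 4: weight 3+8+8=19, value 12+45+44=101
- item 3+item 4: weight 8+8=16, value 45+44=89
- item 2+item 3: weight 3+8=11, value 12+45=57
- item 2+item 4: weight 3+8=11, value 12+44=56
Best: 101 pts.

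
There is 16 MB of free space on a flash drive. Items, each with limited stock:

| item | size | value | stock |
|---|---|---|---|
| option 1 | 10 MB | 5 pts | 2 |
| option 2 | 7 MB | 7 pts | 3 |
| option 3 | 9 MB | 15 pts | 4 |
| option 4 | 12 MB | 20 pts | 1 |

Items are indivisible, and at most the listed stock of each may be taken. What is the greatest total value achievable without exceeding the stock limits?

Top feasible selections:
- 1×option 2 + 1×option 3: size 16, value 22
- 1×option 4: size 12, value 20
Best: 22 pts.

22 pts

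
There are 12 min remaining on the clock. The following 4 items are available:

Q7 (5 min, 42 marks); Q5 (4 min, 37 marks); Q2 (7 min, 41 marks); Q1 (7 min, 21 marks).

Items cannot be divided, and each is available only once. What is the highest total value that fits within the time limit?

83 marks

Check high-value combinations within 12 min:
- Q7+Q2: time 5+7=12, value 42+41=83
- Q7+Q5: time 5+4=9, value 42+37=79
- Q5+Q2: time 4+7=11, value 37+41=78
- Q7+Q1: time 5+7=12, value 42+21=63
Best: 83 marks.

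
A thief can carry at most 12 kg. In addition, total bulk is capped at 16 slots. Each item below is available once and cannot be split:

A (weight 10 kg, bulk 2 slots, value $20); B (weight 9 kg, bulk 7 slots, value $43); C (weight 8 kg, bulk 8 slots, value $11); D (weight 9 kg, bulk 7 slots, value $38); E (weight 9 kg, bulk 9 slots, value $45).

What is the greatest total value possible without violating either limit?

Feasible sets respecting both limits:
- E: weight 9, bulk 9, value 45
- B: weight 9, bulk 7, value 43
- D: weight 9, bulk 7, value 38
- A: weight 10, bulk 2, value 20
Best: $45.

$45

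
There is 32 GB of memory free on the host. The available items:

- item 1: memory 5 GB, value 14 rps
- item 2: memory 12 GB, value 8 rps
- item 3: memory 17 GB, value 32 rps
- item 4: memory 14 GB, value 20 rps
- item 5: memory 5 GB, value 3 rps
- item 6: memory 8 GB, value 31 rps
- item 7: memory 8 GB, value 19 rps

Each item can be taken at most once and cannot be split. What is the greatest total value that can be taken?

Check high-value combinations within 32 GB:
- item 1+item 3+item 6: memory 5+17+8=30, value 14+32+31=77
- item 4+item 6+item 7: memory 14+8+8=30, value 20+31+19=70
- item 1+item 4+item 5+item 6: memory 5+14+5+8=32, value 14+20+3+31=68
- item 1+item 5+item 6+item 7: memory 5+5+8+8=26, value 14+3+31+19=67
Best: 77 rps.

77 rps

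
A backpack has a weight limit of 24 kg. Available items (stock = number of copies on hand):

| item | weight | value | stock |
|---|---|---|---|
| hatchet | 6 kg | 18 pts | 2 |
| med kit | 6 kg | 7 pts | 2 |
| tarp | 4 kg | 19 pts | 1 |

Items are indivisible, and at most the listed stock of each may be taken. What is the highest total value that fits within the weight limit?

62 pts

Best selections within weight 24 and stock limits:
- 2×hatchet + 1×med kit + 1×tarp: weight 22, value 62
- 2×hatchet + 1×tarp: weight 16, value 55
- 1×hatchet + 2×med kit + 1×tarp: weight 22, value 51
Best: 62 pts.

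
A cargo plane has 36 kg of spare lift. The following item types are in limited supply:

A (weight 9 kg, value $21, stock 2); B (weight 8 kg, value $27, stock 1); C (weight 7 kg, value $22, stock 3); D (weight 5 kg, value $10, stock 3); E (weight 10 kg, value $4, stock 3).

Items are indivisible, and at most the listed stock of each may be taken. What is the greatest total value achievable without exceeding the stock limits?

Top feasible selections:
- 1×B + 3×C + 1×D: weight 34, value 103
- 1×A + 1×B + 2×C + 1×D: weight 36, value 102
- 1×A + 3×C + 1×D: weight 35, value 97
Best: $103.

$103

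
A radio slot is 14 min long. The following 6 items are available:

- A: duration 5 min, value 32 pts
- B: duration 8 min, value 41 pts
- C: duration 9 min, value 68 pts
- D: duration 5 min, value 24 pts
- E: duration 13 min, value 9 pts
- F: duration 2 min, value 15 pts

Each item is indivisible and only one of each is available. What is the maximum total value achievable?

100 pts

Check high-value combinations within 14 min:
- A+C: duration 5+9=14, value 32+68=100
- C+D: duration 9+5=14, value 68+24=92
- C+F: duration 9+2=11, value 68+15=83
- A+B: duration 5+8=13, value 32+41=73
- A+D+F: duration 5+5+2=12, value 32+24+15=71
Best: 100 pts.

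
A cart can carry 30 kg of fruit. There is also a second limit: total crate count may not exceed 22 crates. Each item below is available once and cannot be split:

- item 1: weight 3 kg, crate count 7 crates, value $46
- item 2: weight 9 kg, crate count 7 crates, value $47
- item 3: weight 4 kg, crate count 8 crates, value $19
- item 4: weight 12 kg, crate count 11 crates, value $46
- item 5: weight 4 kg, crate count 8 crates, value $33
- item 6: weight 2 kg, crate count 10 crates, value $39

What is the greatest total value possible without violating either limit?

$126

Feasible sets respecting both limits:
- item 1+item 2+item 5: weight 16, crate count 22, value 126
- item 1+item 2+item 3: weight 16, crate count 22, value 112
- item 1+item 2: weight 12, crate count 14, value 93
Best: $126.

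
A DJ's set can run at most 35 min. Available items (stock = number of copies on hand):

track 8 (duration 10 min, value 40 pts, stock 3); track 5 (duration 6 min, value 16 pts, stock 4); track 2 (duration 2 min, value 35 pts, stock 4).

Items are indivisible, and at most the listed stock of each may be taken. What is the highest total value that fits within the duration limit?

236 pts

Best selections within duration 35 and stock limits:
- 2×track 8 + 1×track 5 + 4×track 2: duration 34, value 236
- 2×track 8 + 4×track 2: duration 28, value 220
- 1×track 8 + 2×track 5 + 4×track 2: duration 30, value 212
Best: 236 pts.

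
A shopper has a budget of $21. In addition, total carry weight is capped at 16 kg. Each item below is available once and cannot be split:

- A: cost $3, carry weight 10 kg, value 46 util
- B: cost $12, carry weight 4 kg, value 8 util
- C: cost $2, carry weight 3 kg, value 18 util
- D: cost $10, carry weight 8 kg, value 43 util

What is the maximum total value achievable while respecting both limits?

64 util

Feasible sets respecting both limits:
- A+C: cost 5, carry weight 13, value 64
- C+D: cost 12, carry weight 11, value 61
- A+B: cost 15, carry weight 14, value 54
- A: cost 3, carry weight 10, value 46
Best: 64 util.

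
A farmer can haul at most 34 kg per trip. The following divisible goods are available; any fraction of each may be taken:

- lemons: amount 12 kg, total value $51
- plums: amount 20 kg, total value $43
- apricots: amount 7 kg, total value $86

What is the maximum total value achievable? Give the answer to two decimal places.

Take in order of value per unit:
- apricots (86/7 per unit): all 7 → value 86, running total 86.00
- lemons (51/12 per unit): all 12 → value 51, running total 137.00
- plums (43/20 per unit): 15 of 20 → value 15×43/20 = 32.2500, running total 169.25
Total 169.25.

169.25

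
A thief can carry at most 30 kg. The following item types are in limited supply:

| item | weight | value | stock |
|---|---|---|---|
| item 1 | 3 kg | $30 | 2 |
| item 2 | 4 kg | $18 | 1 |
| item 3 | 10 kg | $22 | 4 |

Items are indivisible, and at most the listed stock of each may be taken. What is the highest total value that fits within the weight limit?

$122

Best selections within weight 30 and stock limits:
- 2×item 1 + 1×item 2 + 2×item 3: weight 30, value 122
- 2×item 1 + 2×item 3: weight 26, value 104
- 2×item 1 + 1×item 2 + 1×item 3: weight 20, value 100
- 1×item 1 + 1×item 2 + 2×item 3: weight 27, value 92
Best: $122.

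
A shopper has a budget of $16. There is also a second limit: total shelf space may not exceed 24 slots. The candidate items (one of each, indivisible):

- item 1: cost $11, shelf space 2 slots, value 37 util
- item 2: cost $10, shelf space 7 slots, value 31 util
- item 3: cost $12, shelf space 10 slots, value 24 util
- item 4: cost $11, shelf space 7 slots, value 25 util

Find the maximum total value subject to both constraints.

37 util

Feasible sets respecting both limits:
- item 1: cost 11, shelf space 2, value 37
- item 2: cost 10, shelf space 7, value 31
- item 4: cost 11, shelf space 7, value 25
- item 3: cost 12, shelf space 10, value 24
Best: 37 util.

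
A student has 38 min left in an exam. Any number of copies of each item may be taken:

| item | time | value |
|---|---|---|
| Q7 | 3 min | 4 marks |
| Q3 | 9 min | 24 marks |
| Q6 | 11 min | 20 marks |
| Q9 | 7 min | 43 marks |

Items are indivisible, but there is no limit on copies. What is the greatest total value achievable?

219 marks

Best value-per-unit is Q9 at 43/7; filling with it alone gives 5×43 = 215.
Optimal mix: 1×Q7 + 5×Q9 → time 38, value 219.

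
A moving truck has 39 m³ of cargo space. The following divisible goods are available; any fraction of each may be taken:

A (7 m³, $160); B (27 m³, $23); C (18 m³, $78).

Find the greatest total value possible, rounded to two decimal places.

Take in order of value per unit:
- A (160/7 per unit): all 7 → value 160, running total 160.00
- C (78/18 per unit): all 18 → value 78, running total 238.00
- B (23/27 per unit): 14 of 27 → value 14×23/27 = 11.9259, running total 249.93
Total 249.93.

249.93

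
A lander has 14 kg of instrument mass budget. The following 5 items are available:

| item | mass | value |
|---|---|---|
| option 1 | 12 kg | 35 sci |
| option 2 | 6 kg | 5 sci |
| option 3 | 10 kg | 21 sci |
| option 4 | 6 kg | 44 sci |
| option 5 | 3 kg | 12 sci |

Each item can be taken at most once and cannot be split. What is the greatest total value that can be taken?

Check high-value combinations within 14 kg:
- option 4+option 5: mass 6+3=9, value 44+12=56
- option 2+option 4: mass 6+6=12, value 5+44=49
- option 4: mass 6, value 44
- option 1: mass 12, value 35
Best: 56 sci.

56 sci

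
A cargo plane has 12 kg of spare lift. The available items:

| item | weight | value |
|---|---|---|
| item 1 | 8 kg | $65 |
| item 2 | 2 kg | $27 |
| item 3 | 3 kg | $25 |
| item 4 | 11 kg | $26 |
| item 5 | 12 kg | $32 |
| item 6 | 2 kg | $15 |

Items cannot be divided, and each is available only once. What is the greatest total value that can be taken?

This is a 0/1 knapsack; check combinations near the capacity.
- item 1+item 2+item 6: weight 8+2+2=12, value 65+27+15=107
- item 1+item 2: weight 8+2=10, value 65+27=92
- item 1+item 3: weight 8+3=11, value 65+25=90
Best: $107.

$107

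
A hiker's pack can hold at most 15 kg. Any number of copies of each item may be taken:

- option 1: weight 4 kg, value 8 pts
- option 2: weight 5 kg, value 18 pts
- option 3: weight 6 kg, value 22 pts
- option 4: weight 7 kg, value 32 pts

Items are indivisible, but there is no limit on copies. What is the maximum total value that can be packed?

Best value-per-unit is option 4 at 32/7, and filling with it alone uses weight 2×7=14. No mix of the others beats 2×32 = 64.

64 pts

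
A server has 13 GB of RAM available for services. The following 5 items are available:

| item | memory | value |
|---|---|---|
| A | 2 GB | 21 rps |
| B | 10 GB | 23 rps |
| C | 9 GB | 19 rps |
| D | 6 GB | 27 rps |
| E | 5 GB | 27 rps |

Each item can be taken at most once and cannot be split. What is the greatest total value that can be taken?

75 rps

Check high-value combinations within 13 GB:
- A+D+E: memory 2+6+5=13, value 21+27+27=75
- D+E: memory 6+5=11, value 27+27=54
- A+E: memory 2+5=7, value 21+27=48
- A+D: memory 2+6=8, value 21+27=48
Best: 75 rps.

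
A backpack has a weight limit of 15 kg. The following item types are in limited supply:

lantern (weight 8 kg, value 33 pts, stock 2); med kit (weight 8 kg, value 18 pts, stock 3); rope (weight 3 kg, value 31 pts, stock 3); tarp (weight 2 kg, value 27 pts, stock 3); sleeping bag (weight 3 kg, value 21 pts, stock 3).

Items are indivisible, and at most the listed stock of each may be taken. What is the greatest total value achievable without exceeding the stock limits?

Top feasible selections:
- 3×rope + 3×tarp: weight 15, value 174
- 2×rope + 3×tarp + 1×sleeping bag: weight 15, value 164
- 1×rope + 3×tarp + 2×sleeping bag: weight 15, value 154
Best: 174 pts.

174 pts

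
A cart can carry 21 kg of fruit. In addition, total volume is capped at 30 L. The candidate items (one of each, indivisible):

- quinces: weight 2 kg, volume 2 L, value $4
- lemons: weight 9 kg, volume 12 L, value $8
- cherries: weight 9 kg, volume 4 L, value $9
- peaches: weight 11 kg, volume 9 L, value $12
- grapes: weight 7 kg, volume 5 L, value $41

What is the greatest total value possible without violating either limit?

$57

Feasible sets respecting both limits:
- quinces+peaches+grapes: weight 20, volume 16, value 57
- quinces+cherries+grapes: weight 18, volume 11, value 54
- quinces+lemons+grapes: weight 18, volume 19, value 53
Best: $57.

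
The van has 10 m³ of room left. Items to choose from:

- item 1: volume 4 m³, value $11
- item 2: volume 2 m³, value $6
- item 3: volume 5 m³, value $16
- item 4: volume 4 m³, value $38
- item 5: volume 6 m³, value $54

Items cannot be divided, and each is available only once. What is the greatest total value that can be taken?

This is a 0/1 knapsack; check combinations near the capacity.
- item 4+item 5: volume 4+6=10, value 38+54=92
- item 1+item 5: volume 4+6=10, value 11+54=65
- item 2+item 5: volume 2+6=8, value 6+54=60
- item 1+item 2+item 4: volume 4+2+4=10, value 11+6+38=55
Best: $92.

$92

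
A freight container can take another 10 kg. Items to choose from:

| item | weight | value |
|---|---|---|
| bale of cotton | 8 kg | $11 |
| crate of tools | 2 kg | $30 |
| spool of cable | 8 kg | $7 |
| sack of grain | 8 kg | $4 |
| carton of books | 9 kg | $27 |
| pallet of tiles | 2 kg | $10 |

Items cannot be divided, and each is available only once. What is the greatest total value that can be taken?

$41

Check high-value combinations within 10 kg:
- bale of cotton+crate of tools: weight 8+2=10, value 11+30=41
- crate of tools+pallet of tiles: weight 2+2=4, value 30+10=40
- crate of tools+spool of cable: weight 2+8=10, value 30+7=37
- crate of tools+sack of grain: weight 2+8=10, value 30+4=34
Best: $41.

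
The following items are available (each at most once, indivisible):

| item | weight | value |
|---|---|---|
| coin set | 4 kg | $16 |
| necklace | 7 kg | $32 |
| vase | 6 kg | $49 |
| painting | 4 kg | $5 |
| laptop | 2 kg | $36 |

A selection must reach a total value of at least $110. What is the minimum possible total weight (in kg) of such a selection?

Subsets with value ≥ 110, sorted by total weight:
- necklace+vase+laptop: weight 15, value 117
- coin set+necklace+vase+laptop: weight 19, value 133
- necklace+vase+painting+laptop: weight 19, value 122
- coin set+necklace+vase+painting+laptop: weight 23, value 138
Minimum weight: 15 kg.

15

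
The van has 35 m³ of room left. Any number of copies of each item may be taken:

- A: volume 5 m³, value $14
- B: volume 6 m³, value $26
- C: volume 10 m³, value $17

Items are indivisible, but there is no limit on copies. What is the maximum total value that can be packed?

$144

Best value-per-unit is B at 26/6; filling with it alone gives 5×26 = 130.
Optimal mix: 1×A + 5×B → volume 35, value 144.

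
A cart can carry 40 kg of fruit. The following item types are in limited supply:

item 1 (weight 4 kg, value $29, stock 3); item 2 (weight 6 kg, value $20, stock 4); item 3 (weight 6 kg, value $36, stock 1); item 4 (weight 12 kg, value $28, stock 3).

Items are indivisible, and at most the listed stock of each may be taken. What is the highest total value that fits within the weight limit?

Best selections within weight 40 and stock limits:
- 3×item 1 + 3×item 2 + 1×item 3: weight 36, value 183
- 2×item 1 + 4×item 2 + 1×item 3: weight 38, value 174
- 3×item 1 + 1×item 2 + 1×item 3 + 1×item 4: weight 36, value 171
Best: $183.

$183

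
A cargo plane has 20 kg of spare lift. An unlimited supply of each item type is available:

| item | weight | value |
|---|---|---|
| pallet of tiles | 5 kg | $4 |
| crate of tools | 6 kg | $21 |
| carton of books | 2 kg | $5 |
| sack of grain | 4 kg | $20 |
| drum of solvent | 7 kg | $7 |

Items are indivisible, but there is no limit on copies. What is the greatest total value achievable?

Best value-per-unit is sack of grain at 20/4, and filling with it alone uses weight 5×4=20. No mix of the others beats 5×20 = 100.

$100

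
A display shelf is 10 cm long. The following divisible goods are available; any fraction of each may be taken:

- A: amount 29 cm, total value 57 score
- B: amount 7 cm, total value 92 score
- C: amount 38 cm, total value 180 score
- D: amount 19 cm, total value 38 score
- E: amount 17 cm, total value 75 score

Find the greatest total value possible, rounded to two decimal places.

Take in order of value per unit:
- B (92/7 per unit): all 7 → value 92, running total 92.00
- C (180/38 per unit): 3 of 38 → value 3×180/38 = 14.2105, running total 106.21
Total 106.21.

106.21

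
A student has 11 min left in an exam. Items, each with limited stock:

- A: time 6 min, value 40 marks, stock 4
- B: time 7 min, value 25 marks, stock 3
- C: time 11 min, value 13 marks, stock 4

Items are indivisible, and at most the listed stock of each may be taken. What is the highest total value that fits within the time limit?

40 marks

Best selections within time 11 and stock limits:
- 1×A: time 6, value 40
- 1×B: time 7, value 25
- 1×C: time 11, value 13
Best: 40 marks.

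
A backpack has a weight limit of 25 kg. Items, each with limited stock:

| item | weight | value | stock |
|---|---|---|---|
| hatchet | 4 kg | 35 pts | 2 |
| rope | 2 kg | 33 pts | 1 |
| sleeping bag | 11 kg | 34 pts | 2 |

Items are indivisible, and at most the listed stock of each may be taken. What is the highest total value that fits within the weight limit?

Top feasible selections:
- 2×hatchet + 1×rope + 1×sleeping bag: weight 21, value 137
- 2×hatchet + 1×sleeping bag: weight 19, value 104
- 2×hatchet + 1×rope: weight 10, value 103
- 1×hatchet + 1×rope + 1×sleeping bag: weight 17, value 102
Best: 137 pts.

137 pts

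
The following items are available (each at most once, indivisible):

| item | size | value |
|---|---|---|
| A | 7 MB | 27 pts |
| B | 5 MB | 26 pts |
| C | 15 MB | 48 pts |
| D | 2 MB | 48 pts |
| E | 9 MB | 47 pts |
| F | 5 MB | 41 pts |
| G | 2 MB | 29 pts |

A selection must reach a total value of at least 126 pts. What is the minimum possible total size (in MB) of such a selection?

14

Subsets with value ≥ 126, sorted by total size:
- B+D+F+G: size 14, value 144
- A+D+F+G: size 16, value 145
Minimum size: 14 MB.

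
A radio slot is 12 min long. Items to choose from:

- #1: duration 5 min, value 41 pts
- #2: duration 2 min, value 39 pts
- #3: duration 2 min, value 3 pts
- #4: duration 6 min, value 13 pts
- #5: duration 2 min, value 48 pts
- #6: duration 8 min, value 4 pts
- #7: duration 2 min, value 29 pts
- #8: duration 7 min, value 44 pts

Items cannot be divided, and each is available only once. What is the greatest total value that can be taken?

157 pts

Check high-value combinations within 12 min:
- #1+#2+#5+#7: duration 5+2+2+2=11, value 41+39+48+29=157
- #1+#2+#3+#5: duration 5+2+2+2=11, value 41+39+3+48=131
- #2+#5+#8: duration 2+2+7=11, value 39+48+44=131
Best: 157 pts.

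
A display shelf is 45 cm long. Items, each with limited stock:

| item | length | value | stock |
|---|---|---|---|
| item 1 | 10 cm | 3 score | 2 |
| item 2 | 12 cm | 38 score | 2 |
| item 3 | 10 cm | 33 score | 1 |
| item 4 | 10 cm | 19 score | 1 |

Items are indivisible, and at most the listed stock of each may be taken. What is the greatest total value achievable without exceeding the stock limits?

Top feasible selections:
- 2×item 2 + 1×item 3 + 1×item 4: length 44, value 128
- 1×item 1 + 2×item 2 + 1×item 3: length 44, value 112
Best: 128 score.

128 score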